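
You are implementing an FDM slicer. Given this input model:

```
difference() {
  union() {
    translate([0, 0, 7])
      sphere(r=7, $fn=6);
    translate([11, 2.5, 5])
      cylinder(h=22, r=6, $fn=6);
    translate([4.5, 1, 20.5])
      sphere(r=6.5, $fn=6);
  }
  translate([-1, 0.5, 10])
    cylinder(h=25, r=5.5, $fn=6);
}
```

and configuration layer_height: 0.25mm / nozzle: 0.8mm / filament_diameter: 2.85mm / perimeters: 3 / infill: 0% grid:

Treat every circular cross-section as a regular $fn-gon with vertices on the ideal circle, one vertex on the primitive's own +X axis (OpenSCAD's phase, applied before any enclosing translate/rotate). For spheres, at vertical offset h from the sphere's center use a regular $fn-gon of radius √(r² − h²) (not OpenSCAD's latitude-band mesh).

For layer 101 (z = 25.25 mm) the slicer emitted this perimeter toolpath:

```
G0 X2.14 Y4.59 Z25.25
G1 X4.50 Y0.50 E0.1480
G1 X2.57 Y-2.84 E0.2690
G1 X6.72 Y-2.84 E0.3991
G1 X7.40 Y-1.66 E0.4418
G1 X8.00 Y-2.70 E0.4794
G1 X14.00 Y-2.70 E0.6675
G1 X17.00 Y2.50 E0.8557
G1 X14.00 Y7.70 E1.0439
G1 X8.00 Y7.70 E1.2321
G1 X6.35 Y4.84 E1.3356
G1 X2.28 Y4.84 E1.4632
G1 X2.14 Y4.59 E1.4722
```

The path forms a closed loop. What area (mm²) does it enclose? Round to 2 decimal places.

115.06 mm²

Apply the shoelace formula to the sequence of (X, Y) vertices; enclosed area = 115.06 mm².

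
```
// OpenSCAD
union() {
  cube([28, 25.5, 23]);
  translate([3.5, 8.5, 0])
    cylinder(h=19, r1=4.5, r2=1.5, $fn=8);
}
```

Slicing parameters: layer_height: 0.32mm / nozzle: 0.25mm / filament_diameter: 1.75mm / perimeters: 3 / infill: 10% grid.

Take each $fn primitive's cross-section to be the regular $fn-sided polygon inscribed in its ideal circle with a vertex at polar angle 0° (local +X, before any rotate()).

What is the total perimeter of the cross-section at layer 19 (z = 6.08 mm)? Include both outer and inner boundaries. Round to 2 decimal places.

107.02 mm

At z = 6.08 mm: the cube is present — its section is the full 28×25.5 rectangle (perimeter 107.00 mm); the cone at (3.5, 8.5) contributes a regular 8-gon of circumradius 3.540 (interpolated between r1=4.5 and r2=1.5 at t=0.320) (perimeter = 2·8·3.540·sin(180°/8) = 21.68 mm); Merging all regions: the regions partially overlap (shared area 35.44 mm²), so the edge portions inside another operand are dropped and the merged outline is re-measured after clipping — boundary = 107.02 mm. Overall, the cross-section is a single solid region. Total boundary length (outer) = 107.02 mm.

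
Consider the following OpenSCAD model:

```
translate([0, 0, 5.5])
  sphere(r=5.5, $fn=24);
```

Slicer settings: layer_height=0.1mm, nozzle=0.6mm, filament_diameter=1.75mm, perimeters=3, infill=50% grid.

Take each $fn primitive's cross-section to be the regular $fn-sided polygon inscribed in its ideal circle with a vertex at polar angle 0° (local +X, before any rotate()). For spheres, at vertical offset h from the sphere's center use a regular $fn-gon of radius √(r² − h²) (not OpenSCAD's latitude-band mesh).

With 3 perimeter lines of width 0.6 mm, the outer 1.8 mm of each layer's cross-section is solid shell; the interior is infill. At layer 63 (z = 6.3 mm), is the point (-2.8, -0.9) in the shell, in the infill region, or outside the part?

At z = 6.3 mm: the r=5.5 sphere slices to a regular 24-gon of circumradius 5.442 (√(r²−h²) with h=0.8 from center). Overall, the cross-section is a single solid region. The nearest boundary edge runs (-5.26, -1.41)→(-4.71, -2.72); distance from the point to it = 2.46 mm. The point is inside the cross-section and 2.46 mm from the nearest boundary — more than the 1.8 mm shell width (3 × 0.6), so it's in the infill interior.

infill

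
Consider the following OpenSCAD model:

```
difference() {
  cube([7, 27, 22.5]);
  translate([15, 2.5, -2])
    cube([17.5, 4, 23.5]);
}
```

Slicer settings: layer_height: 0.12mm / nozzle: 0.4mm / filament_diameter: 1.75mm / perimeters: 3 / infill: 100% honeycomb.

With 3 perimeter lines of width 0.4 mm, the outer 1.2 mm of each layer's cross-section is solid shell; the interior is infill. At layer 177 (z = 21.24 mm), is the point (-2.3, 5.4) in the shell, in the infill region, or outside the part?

At z = 21.24 mm: the cube (footprint 7×27) is included at this height; the cube at (15, 2.5) is present — its section is the full 17.5×4 rectangle; After the difference (first − rest): starting from the 7×27 cube, the 17.5×4 cube at (15, 2.5) misses the remaining region (no effect) — 1 connected region. Overall, the cross-section is a single solid region. The nearest boundary edge runs (0.00, 0.00)→(0.00, 27.00); distance from the point to it = 2.30 mm. The point is not inside any of the regions above, so it lies outside the cross-section (2.30 mm from the nearest boundary).

outside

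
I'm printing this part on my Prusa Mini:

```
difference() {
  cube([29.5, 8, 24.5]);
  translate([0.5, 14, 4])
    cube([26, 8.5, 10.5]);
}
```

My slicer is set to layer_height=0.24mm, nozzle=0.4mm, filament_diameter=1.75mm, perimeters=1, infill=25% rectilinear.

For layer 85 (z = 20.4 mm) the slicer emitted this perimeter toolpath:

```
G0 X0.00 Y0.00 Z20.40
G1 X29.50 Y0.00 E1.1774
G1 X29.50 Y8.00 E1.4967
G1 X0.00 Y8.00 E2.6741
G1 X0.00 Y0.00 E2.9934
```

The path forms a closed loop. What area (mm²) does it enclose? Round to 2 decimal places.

236.00 mm²

Apply the shoelace formula to the sequence of (X, Y) vertices; enclosed area = 236.00 mm².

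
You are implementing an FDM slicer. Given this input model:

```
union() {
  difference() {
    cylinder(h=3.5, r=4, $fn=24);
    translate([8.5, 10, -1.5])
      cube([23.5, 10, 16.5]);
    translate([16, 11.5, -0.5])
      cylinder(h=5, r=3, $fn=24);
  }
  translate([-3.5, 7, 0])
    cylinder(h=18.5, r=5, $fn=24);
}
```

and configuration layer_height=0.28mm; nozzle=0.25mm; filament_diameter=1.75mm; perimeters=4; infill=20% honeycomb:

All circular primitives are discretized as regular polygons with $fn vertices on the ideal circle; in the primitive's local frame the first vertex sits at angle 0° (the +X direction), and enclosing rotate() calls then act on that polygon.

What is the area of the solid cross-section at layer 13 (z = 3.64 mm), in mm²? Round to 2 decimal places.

77.65 mm²

At z = 3.64 mm: the cylinder is not intersected at this z (z outside [0, 3.5]); the cube at (8.5, 10) (footprint 23.5×10) is included at this height (area 235.00 mm²); the r=3 cylinder at (16, 11.5) gives a regular 24-gon of circumradius 3 (constant along its height) (area = (24/2)·3.000²·sin(360°/24) = 27.95 mm²); Subtracting the remaining from the first: the first operand is absent here, so nothing remains; the r=5 cylinder at (-3.5, 7) contributes a regular 24-gon of circumradius 5 (area = (24/2)·5.000²·sin(360°/24) = 77.65 mm²); Merging all regions: only the r=5 cylinder at (-3.5, 7) is present, so the union is just that shape — area = 77.65 mm². Overall, the cross-section is a single solid region. Net area = 77.65 mm².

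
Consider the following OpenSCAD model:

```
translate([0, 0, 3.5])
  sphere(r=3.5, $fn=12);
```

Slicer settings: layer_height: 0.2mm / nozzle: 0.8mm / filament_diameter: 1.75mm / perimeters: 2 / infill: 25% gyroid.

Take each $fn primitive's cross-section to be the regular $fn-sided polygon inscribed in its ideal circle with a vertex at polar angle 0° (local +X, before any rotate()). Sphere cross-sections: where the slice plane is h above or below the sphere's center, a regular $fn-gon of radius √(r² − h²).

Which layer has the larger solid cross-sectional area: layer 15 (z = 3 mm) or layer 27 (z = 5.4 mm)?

Layer 15 (z = 3): the sphere: section is a regular 12-gon, circumradius = √(r²−h²) = √(3.5²−0.5²) = 3.464 (area = (12/2)·3.464²·sin(360°/12) = 36.00 mm²). So its area = 36.00 mm². Layer 27 (z = 5.4): the r=3.5 sphere slices to a regular 12-gon of circumradius 2.939 (√(r²−h²) with h=1.9 from center) (area = (12/2)·2.939²·sin(360°/12) = 25.92 mm²). So its area = 25.92 mm². Layer 15 is larger (36.00 vs 25.92 mm²).

layer 15 (z = 3 mm)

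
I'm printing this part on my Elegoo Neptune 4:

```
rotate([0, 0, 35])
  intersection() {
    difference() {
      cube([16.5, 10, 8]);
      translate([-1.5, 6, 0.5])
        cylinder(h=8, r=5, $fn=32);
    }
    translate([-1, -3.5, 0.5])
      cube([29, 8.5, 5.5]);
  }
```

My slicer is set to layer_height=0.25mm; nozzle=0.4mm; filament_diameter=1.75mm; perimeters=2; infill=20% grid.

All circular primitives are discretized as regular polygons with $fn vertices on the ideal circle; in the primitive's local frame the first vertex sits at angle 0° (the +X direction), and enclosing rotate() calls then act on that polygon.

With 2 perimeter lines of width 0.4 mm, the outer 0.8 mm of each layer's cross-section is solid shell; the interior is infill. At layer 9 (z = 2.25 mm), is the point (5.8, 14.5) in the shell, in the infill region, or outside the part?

At z = 2.25 mm: the 16.5×10 cube contributes its full rectangle; the r=5 cylinder at (-1.5, 6) contributes a regular 32-gon of circumradius 5; After the difference (first − rest): starting from the 16.5×10 cube, the r=5 cylinder at (-1.5, 6) partially overlaps it — only the 23.66 mm² overlap (of its 78.04 mm²) is removed, clipping the outline — 1 connected region; the cube at (-1, -3.5) is present — its section is the full 29×8.5 rectangle; After intersecting: the 29×8.5 cube at (-1, -3.5) partially overlaps that combined region; clipping to the common part keeps 73.80 mm² — 1 connected region; (whole slice rotated 35° about Z — lengths, areas and connectivity unchanged). Overall, the cross-section is a single solid region. Undo the 35° rotation: the query point maps to (13.068, 8.551) in the un-rotated model frame. The nearest boundary edge runs (3.40, 5.00)→(16.50, 5.00); distance from the point to it = 3.55 mm. The point is not inside any of the regions above, so it lies outside the cross-section (3.55 mm from the nearest boundary).

outside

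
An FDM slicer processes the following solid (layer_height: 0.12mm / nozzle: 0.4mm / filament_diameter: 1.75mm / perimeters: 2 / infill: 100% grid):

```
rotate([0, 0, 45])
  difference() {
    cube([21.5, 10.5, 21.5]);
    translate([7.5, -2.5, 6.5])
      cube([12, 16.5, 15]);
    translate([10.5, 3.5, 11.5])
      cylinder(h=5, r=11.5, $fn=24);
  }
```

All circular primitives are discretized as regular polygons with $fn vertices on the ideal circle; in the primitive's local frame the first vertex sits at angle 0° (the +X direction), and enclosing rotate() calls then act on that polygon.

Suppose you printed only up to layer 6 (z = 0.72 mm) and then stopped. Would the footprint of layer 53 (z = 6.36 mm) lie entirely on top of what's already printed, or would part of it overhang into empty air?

entirely on top

Compare the two slices. At z = 0.72: the 21.5×10.5 cube contributes its full rectangle (area 225.75 mm²); the cube at (7.5, -2.5) is absent (z outside [6.5, 21.5]); the cylinder at (10.5, 3.5) is absent (z outside [11.5, 16.5]); Subtracting the remaining from the first: none of the subtracted shapes is present at this height, so the 21.5×10.5 cube is unchanged — area = 225.75 mm²; (whole slice rotated 45° about Z — lengths, areas and connectivity unchanged). At z = 6.36: the cube is present — its section is the full 21.5×10.5 rectangle (area 225.75 mm²); the cube at (7.5, -2.5) is not intersected at this z (z outside [6.5, 21.5]); the cylinder at (10.5, 3.5) does not reach this height (z outside [11.5, 16.5]); Subtracting the remaining from the first: none of the subtracted shapes is present at this height, so the 21.5×10.5 cube is unchanged — area = 225.75 mm²; (whole slice rotated 45° about Z — lengths, areas and connectivity unchanged). Checking containment: the cross-section at z = 6.36 is a subset of the cross-section at z = 0.72.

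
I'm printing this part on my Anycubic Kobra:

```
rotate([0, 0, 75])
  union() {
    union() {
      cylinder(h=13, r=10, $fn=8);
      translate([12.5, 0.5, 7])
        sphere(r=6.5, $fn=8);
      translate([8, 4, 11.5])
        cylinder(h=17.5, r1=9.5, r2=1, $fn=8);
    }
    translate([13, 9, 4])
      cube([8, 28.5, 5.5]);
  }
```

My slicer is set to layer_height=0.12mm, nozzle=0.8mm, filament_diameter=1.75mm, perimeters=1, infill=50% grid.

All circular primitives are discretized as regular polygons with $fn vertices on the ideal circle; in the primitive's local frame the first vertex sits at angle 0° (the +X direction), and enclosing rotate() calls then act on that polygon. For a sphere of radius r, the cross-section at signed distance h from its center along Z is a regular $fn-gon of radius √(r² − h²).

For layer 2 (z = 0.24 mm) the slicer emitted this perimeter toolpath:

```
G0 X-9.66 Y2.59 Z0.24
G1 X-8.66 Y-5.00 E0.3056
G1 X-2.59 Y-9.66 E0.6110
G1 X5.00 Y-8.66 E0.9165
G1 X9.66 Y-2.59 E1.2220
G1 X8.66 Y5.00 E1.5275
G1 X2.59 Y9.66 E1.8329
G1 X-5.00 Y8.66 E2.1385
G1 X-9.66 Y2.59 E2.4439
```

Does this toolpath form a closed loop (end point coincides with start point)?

yes

Start point (G0): (-9.66, 2.59). End point (last G1): the path returns to the start — closed.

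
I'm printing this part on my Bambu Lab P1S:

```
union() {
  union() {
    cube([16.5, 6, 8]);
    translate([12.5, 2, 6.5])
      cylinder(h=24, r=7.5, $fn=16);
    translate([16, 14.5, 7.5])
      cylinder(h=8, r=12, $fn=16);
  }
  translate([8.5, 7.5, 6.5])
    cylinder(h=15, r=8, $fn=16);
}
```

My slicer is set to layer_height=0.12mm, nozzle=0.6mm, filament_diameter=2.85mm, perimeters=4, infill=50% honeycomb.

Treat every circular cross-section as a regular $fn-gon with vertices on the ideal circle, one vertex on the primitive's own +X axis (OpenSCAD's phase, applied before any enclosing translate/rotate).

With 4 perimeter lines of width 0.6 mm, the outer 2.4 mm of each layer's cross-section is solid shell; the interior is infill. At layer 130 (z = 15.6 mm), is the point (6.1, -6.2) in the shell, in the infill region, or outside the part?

outside

At z = 15.6 mm: the cube is absent (z outside [0, 8]); the r=7.5 cylinder at (12.5, 2) gives a regular 16-gon of circumradius 7.5 (constant along its height); the cylinder at (16, 14.5) does not reach this height (z outside [7.5, 15.5]); Merging all regions: only the r=7.5 cylinder at (12.5, 2) is present, so the union is just that shape — 1 connected region; the r=8 cylinder at (8.5, 7.5) contributes a regular 16-gon of circumradius 8; Taking the union: the regions partially overlap (shared area 83.29 mm²), so overlapping operands fuse into one piece — 1 connected region. Overall, the cross-section is a single solid region. The nearest boundary edge runs (9.63, -4.93)→(7.20, -3.30); distance from the point to it = 3.02 mm. The point is not inside any of the regions above, so it lies outside the cross-section (3.02 mm from the nearest boundary).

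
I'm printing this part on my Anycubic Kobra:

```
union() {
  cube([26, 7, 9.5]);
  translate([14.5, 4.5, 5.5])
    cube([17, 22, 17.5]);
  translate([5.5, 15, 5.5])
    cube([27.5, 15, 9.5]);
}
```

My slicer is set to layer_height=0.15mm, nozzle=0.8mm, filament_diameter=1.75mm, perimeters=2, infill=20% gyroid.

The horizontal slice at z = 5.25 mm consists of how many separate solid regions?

At z = 5.25 mm: the cube is present — its section is the full 26×7 rectangle; the cube at (14.5, 4.5) does not reach this height (z outside [5.5, 23]); the cube at (5.5, 15) is absent (z outside [5.5, 15]); Merging all regions: only the 26×7 cube is present, so the union is just that shape — 1 connected region. The result has 1 disconnected region.

1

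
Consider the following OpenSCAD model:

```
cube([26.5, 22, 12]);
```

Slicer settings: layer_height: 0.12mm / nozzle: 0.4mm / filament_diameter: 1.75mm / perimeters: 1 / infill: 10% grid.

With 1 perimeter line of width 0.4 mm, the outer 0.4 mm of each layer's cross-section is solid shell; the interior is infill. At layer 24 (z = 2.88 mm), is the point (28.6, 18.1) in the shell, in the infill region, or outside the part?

outside

At z = 2.88 mm: the cube is present — its section is the full 26.5×22 rectangle. Overall, the cross-section is a single solid region. The nearest boundary edge runs (26.50, 0.00)→(26.50, 22.00); distance from the point to it = 2.10 mm. The point is not inside any of the regions above, so it lies outside the cross-section (2.10 mm from the nearest boundary).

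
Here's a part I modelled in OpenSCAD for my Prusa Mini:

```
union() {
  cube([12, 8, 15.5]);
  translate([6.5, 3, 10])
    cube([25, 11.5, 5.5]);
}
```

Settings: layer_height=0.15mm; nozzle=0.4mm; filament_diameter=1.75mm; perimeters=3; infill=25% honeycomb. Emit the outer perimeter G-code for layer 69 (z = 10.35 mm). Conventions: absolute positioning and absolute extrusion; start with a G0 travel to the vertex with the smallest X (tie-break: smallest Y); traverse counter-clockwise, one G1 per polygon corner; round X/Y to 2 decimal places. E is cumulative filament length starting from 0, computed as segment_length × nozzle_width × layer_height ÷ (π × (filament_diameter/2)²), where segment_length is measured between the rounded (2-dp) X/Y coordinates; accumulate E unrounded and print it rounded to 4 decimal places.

G0 X0.00 Y0.00 Z10.35
G1 X12.00 Y0.00 E0.2993
G1 X12.00 Y3.00 E0.3742
G1 X31.50 Y3.00 E0.8606
G1 X31.50 Y14.50 E1.1475
G1 X6.50 Y14.50 E1.7711
G1 X6.50 Y8.00 E1.9332
G1 X0.00 Y8.00 E2.0954
G1 X0.00 Y0.00 E2.2949

At z = 10.35 mm: the cube (footprint 12×8) is included at this height; the cube at (6.5, 3) (footprint 25×11.5) is included at this height; Merging all regions: the regions partially overlap (shared area 27.50 mm²), so overlapping operands fuse into one piece — 1 connected region. The outline is a single polygon with 8 vertices. Extrusion per mm of travel: 0.4 × 0.15 / (π × 0.875²) = 0.024945. Accumulating E over each segment gives final E = 2.2949.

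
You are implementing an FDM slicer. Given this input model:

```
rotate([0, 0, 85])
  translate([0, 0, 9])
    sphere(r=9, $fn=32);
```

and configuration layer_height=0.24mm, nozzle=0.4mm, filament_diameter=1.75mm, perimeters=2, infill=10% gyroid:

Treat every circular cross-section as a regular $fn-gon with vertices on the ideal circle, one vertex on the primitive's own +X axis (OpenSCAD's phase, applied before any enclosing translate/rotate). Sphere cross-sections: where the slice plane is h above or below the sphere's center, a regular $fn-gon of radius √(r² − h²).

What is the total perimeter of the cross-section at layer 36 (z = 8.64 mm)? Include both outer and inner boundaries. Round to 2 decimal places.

56.41 mm

At z = 8.64 mm: the r=9 sphere slices to a regular 32-gon of circumradius 8.993 (√(r²−h²) with h=0.36 from center) (perimeter = 2·32·8.993·sin(180°/32) = 56.41 mm); (rotated 85° about Z; rotation is an isometry so areas/perimeters/island counts are preserved). Overall, the cross-section is a single solid region. Total boundary length (outer) = 56.41 mm.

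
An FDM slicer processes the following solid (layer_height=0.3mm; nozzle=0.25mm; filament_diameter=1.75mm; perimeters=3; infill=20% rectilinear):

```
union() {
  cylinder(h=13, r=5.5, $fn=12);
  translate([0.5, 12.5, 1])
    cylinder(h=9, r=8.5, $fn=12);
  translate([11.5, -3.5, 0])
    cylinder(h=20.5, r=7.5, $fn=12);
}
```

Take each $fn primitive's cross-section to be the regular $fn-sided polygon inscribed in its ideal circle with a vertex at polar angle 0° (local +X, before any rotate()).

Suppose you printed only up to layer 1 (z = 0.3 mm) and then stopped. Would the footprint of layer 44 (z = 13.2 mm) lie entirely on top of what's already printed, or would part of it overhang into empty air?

Compare the two slices. At z = 0.3: the r=5.5 cylinder gives a regular 12-gon of circumradius 5.5 (constant along its height) (area = (12/2)·5.500²·sin(360°/12) = 90.75 mm²); the cylinder at (0.5, 12.5) does not reach this height (z outside [1, 10]); the r=7.5 cylinder at (11.5, -3.5) contributes a regular 12-gon of circumradius 7.5 (area = (12/2)·7.500²·sin(360°/12) = 168.75 mm²); Taking the union: the regions partially overlap — summed areas 259.50 mm² minus the doubly-counted overlap 1.96 mm² gives 257.54 mm² — area = 257.54 mm². At z = 13.2: the cylinder is absent (z outside [0, 13]); the cylinder at (0.5, 12.5) is absent (z outside [1, 10]); the cylinder at (11.5, -3.5): section is a regular 12-gon, circumradius r=7.5 (area = (12/2)·7.500²·sin(360°/12) = 168.75 mm²); Combining (union): only the r=7.5 cylinder at (11.5, -3.5) is present, so the union is just that shape — area = 168.75 mm². Checking containment: the cross-section at z = 13.2 is a subset of the cross-section at z = 0.3.

entirely on top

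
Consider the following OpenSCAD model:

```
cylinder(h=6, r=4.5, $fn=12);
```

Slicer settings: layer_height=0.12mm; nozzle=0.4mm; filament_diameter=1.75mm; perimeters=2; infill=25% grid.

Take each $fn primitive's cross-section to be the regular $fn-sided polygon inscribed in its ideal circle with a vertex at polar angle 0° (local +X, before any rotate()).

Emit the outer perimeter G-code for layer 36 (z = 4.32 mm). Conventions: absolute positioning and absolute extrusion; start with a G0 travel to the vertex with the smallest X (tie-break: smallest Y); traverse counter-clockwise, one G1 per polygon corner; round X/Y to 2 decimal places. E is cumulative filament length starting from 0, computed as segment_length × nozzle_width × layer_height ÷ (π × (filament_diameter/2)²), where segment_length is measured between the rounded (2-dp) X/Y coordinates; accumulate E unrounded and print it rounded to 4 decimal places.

At z = 4.32 mm: the r=4.5 cylinder gives a regular 12-gon of circumradius 4.5 (constant along its height). The outline is a single polygon with 12 vertices. Extrusion per mm of travel: 0.4 × 0.12 / (π × 0.875²) = 0.019956. Accumulating E over each segment gives final E = 0.5580.

G0 X-4.50 Y0.00 Z4.32
G1 X-3.90 Y-2.25 E0.0465
G1 X-2.25 Y-3.90 E0.0930
G1 X0.00 Y-4.50 E0.1395
G1 X2.25 Y-3.90 E0.1860
G1 X3.90 Y-2.25 E0.2325
G1 X4.50 Y0.00 E0.2790
G1 X3.90 Y2.25 E0.3255
G1 X2.25 Y3.90 E0.3721
G1 X0.00 Y4.50 E0.4185
G1 X-2.25 Y3.90 E0.4650
G1 X-3.90 Y2.25 E0.5116
G1 X-4.50 Y0.00 E0.5580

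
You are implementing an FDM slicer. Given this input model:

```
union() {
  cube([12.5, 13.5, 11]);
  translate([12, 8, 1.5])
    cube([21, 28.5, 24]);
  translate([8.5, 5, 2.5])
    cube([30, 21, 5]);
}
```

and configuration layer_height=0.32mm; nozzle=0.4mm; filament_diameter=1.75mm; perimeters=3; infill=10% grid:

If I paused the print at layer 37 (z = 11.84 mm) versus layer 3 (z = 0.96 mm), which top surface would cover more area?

layer 37 (z = 11.84 mm)

Layer 37 (z = 11.84): the cube is absent (z outside [0, 11]); the cube at (12, 8) (footprint 21×28.5) is included at this height (area 598.50 mm²); the cube at (8.5, 5) does not reach this height (z outside [2.5, 7.5]); Taking the union: only the 21×28.5 cube at (12, 8) is present, so the union is just that shape — area = 598.50 mm². So its area = 598.50 mm². Layer 3 (z = 0.96): the cube (footprint 12.5×13.5) is included at this height (area 168.75 mm²); the cube at (12, 8) is absent (z outside [1.5, 25.5]); the cube at (8.5, 5) is absent (z outside [2.5, 7.5]); Merging all regions: only the 12.5×13.5 cube is present, so the union is just that shape — area = 168.75 mm². So its area = 168.75 mm². Layer 37 is larger (598.50 vs 168.75 mm²).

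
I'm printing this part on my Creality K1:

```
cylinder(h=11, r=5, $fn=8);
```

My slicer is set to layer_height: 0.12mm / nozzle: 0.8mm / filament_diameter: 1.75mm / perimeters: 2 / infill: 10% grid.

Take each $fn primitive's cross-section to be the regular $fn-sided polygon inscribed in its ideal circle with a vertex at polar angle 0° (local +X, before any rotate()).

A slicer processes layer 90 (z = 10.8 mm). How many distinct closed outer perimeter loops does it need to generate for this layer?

At z = 10.8 mm: the r=5 cylinder contributes a regular 8-gon of circumradius 5. The result has 1 disconnected region.

1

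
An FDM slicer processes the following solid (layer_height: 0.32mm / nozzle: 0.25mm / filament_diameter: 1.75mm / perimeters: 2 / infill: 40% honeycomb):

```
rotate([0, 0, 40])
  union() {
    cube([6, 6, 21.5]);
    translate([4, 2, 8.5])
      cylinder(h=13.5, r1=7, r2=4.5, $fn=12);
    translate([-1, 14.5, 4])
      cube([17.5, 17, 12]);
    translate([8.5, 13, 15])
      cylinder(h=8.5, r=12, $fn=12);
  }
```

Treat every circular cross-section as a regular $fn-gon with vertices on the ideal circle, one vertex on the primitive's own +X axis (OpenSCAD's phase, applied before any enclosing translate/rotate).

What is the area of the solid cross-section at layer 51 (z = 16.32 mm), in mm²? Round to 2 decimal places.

484.42 mm²

At z = 16.32 mm: the 6×6 cube contributes its full rectangle (area 36.00 mm²); the cone at (4, 2) contributes a regular 12-gon of circumradius 5.552 (interpolated between r1=7 and r2=4.5 at t=0.579) (area = (12/2)·5.552²·sin(360°/12) = 92.47 mm²); the cube at (-1, 14.5) is absent (z outside [4, 16]); the r=12 cylinder at (8.5, 13) contributes a regular 12-gon of circumradius 12 (area = (12/2)·12.000²·sin(360°/12) = 432.00 mm²); Combining (union): the regions partially overlap — summed areas 560.47 mm² minus the doubly-counted overlap 76.05 mm² gives 484.42 mm² — area = 484.42 mm²; (whole slice rotated 40° about Z — lengths, areas and connectivity unchanged). Overall, the cross-section is a single solid region. Net area = 484.42 mm².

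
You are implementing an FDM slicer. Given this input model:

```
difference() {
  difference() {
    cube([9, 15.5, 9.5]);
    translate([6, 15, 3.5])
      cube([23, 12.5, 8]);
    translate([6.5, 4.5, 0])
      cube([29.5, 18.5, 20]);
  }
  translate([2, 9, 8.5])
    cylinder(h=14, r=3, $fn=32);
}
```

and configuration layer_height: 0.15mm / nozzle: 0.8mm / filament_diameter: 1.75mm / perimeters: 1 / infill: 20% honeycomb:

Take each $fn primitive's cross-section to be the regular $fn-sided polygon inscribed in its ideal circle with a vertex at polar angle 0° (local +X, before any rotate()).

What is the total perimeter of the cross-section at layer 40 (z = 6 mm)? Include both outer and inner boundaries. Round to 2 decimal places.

At z = 6 mm: the cube is present — its section is the full 9×15.5 rectangle (perimeter 49.00 mm); the cube at (6, 15) is present — its section is the full 23×12.5 rectangle (perimeter 71.00 mm); the cube at (6.5, 4.5) is present — its section is the full 29.5×18.5 rectangle (perimeter 96.00 mm); Subtracting the remaining from the first: starting from the 9×15.5 cube, the 23×12.5 cube at (6, 15) partially overlaps it — only the 1.50 mm² overlap (of its 287.50 mm²) is removed, clipping the outline; the 29.5×18.5 cube at (6.5, 4.5) partially overlaps it — only the 26.25 mm² overlap (of its 545.75 mm²) is removed, clipping the outline — boundary = 49.00 mm; the cylinder at (2, 9) is absent (z outside [8.5, 22.5]); After the difference (first − rest): none of the subtracted shapes is present at this height, so the result so far is unchanged — boundary = 49.00 mm. Overall, the cross-section is a single solid region. Total boundary length (outer) = 49.00 mm.

49.00 mm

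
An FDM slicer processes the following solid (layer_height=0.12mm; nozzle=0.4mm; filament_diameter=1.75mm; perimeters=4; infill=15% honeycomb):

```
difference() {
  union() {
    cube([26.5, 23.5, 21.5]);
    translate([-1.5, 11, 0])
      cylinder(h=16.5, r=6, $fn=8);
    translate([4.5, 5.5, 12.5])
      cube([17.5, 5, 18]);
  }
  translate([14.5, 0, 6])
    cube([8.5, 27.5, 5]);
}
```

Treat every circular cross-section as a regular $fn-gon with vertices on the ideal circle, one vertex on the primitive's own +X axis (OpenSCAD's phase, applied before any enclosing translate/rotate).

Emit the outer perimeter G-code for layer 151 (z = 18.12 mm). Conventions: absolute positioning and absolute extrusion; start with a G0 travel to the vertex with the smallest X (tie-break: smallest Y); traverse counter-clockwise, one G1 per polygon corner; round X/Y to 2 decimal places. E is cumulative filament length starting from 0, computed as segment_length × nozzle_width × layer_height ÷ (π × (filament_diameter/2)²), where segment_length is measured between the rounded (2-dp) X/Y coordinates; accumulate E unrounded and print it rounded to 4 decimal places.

At z = 18.12 mm: the cube (footprint 26.5×23.5) is included at this height; the cylinder at (-1.5, 11) does not reach this height (z outside [0, 16.5]); the cube at (4.5, 5.5) (footprint 17.5×5) is included at this height; Taking the union: the 17.5×5 cube at (4.5, 5.5) lies entirely inside the 26.5×23.5 cube, so the union is just the 26.5×23.5 cube — 1 connected region; the cube at (14.5, 0) is not intersected at this z (z outside [6, 11]); After the difference (first − rest): none of the subtracted shapes is present at this height, so that combined region is unchanged — 1 connected region. The outline is a single polygon with 4 vertices. Extrusion per mm of travel: 0.4 × 0.12 / (π × 0.875²) = 0.019956. Accumulating E over each segment gives final E = 1.9956.

G0 X0.00 Y0.00 Z18.12
G1 X26.50 Y0.00 E0.5288
G1 X26.50 Y23.50 E0.9978
G1 X0.00 Y23.50 E1.5266
G1 X0.00 Y0.00 E1.9956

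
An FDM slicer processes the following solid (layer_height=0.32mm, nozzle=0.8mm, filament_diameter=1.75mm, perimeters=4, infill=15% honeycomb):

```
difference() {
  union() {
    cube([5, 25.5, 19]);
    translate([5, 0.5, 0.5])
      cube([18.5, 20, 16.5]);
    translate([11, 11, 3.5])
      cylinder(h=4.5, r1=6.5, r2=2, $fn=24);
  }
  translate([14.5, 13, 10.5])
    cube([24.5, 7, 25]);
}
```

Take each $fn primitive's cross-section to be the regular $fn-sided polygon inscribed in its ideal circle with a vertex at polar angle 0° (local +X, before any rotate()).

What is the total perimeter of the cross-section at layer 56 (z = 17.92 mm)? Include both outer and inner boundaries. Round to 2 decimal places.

61.00 mm

At z = 17.92 mm: the 5×25.5 cube contributes its full rectangle (perimeter 61.00 mm); the cube at (5, 0.5) is absent (z outside [0.5, 17]); the cone at (11, 11) is absent (z outside [3.5, 8]); Taking the union: only the 5×25.5 cube is present, so the union is just that shape — boundary = 61.00 mm; the cube at (14.5, 13) (footprint 24.5×7) is included at this height (perimeter 63.00 mm); Taking the first minus the rest: starting from that combined region, the 24.5×7 cube at (14.5, 13) misses the remaining region (no effect) — boundary = 61.00 mm. Overall, the cross-section is a single solid region. Total boundary length (outer) = 61.00 mm.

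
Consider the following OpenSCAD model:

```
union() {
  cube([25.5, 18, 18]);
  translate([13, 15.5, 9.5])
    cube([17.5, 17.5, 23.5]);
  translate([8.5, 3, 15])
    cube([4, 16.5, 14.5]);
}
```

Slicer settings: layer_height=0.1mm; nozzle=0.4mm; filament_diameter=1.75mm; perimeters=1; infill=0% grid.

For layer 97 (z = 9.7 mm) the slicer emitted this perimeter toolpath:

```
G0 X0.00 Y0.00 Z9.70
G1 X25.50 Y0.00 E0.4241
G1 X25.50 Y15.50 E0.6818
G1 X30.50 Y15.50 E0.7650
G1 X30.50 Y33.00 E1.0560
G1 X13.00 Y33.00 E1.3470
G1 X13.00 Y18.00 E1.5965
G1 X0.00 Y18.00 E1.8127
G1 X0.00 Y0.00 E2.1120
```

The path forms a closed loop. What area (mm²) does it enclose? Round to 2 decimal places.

734.00 mm²

Apply the shoelace formula to the sequence of (X, Y) vertices; enclosed area = 734.00 mm².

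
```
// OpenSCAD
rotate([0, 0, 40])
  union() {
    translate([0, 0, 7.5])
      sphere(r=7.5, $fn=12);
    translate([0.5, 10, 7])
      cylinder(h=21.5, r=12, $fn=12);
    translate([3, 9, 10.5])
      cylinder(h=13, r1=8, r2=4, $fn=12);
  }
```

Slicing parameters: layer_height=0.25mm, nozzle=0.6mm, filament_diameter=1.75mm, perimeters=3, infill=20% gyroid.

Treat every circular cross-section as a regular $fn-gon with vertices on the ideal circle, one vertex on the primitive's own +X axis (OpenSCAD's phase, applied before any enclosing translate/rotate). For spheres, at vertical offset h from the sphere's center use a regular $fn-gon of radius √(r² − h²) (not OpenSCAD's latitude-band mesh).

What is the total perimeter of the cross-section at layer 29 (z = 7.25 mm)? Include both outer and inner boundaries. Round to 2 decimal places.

At z = 7.25 mm: the r=7.5 sphere slices to a regular 12-gon of circumradius 7.496 (√(r²−h²) with h=0.25 from center) (perimeter = 2·12·7.496·sin(180°/12) = 46.56 mm); the r=12 cylinder at (0.5, 10) contributes a regular 12-gon of circumradius 12 (perimeter = 2·12·12.000·sin(180°/12) = 74.54 mm); the cone at (3, 9) is absent (z outside [10.5, 23.5]); Merging all regions: the regions partially overlap (shared area 97.63 mm²), so the edge portions inside another operand are dropped and the merged outline is re-measured after clipping — boundary = 83.63 mm; (rotated 40° about Z; rotation is an isometry so areas/perimeters/island counts are preserved). Overall, the cross-section is a single solid region. Total boundary length (outer) = 83.63 mm.

83.63 mm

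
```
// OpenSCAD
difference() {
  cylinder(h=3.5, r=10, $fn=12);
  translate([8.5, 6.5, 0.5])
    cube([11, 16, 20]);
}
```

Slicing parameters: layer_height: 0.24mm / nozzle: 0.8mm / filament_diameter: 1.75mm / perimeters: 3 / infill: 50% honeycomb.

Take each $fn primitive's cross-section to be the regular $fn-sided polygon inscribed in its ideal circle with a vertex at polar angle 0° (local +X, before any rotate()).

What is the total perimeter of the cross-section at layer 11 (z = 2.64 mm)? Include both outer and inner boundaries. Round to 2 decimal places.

62.12 mm

At z = 2.64 mm: the r=10 cylinder gives a regular 12-gon of circumradius 10 (constant along its height) (perimeter = 2·12·10.000·sin(180°/12) = 62.12 mm); the cube at (8.5, 6.5) is present — its section is the full 11×16 rectangle (perimeter 54.00 mm); After the difference (first − rest): starting from the r=10 cylinder, the 11×16 cube at (8.5, 6.5) misses the remaining region (no effect) — boundary = 62.12 mm. Overall, the cross-section is a single solid region. Total boundary length (outer) = 62.12 mm.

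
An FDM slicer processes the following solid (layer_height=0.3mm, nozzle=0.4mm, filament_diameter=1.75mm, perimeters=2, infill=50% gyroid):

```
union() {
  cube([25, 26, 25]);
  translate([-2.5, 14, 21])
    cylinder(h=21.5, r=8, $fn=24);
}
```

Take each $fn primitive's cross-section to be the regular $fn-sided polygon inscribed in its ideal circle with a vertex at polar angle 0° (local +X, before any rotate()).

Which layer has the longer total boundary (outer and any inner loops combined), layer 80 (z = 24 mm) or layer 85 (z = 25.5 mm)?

layer 80 (z = 24 mm)

Layer 80 (z = 24): the cube (footprint 25×26) is included at this height (perimeter 102.00 mm); the r=8 cylinder at (-2.5, 14) gives a regular 24-gon of circumradius 8 (constant along its height) (perimeter = 2·24·8.000·sin(180°/24) = 50.12 mm); Merging all regions: the regions partially overlap (shared area 60.26 mm²), so the edge portions inside another operand are dropped and the merged outline is re-measured after clipping — boundary = 117.07 mm. So its perimeter = 117.07 mm. Layer 85 (z = 25.5): the cube is not intersected at this z (z outside [0, 25]); the cylinder at (-2.5, 14): section is a regular 24-gon, circumradius r=8 (perimeter = 2·24·8.000·sin(180°/24) = 50.12 mm); Merging all regions: only the r=8 cylinder at (-2.5, 14) is present, so the union is just that shape — boundary = 50.12 mm. So its perimeter = 50.12 mm. Layer 80 is larger (117.07 vs 50.12 mm).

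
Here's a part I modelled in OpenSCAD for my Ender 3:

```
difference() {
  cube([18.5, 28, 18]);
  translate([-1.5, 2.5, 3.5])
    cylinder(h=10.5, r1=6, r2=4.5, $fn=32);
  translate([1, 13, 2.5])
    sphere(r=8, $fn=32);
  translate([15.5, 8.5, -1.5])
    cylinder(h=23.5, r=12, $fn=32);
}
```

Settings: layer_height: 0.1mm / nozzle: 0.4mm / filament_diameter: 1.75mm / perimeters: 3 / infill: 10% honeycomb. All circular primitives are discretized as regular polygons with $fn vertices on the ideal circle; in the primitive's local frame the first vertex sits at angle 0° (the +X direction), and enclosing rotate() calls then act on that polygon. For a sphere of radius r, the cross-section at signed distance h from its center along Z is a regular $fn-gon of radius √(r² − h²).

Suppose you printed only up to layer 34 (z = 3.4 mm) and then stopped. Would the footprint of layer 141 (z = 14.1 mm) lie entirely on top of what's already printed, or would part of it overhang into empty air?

part overhangs

Compare the two slices. At z = 3.4: the cube is present — its section is the full 18.5×28 rectangle (area 518.00 mm²); the cone at (-1.5, 2.5) is absent (z outside [3.5, 14]); the r=8 sphere at (1, 13) contributes a regular 32-gon of circumradius √(8²−0.9²) = 7.949 (area = (32/2)·7.949²·sin(360°/32) = 197.24 mm²); the r=12 cylinder at (15.5, 8.5) contributes a regular 32-gon of circumradius 12 (area = (32/2)·12.000²·sin(360°/32) = 449.49 mm²); After the difference (first − rest): starting from the 18.5×28 cube (518.00 mm²), the r=8 sphere at (1, 13) partially overlaps it — only the 114.42 mm² overlap (of its 197.24 mm²) is removed, clipping the outline; the r=12 cylinder at (15.5, 8.5) partially overlaps it — only the 225.54 mm² overlap (of its 449.49 mm²) is removed, clipping the outline — area = 178.04 mm². At z = 14.1: the cube is present — its section is the full 18.5×28 rectangle (area 518.00 mm²); the cone at (-1.5, 2.5) does not reach this height (z outside [3.5, 14]); the sphere at (1, 13) is absent (|z−center|=11.600 > r=8); the r=12 cylinder at (15.5, 8.5) gives a regular 32-gon of circumradius 12 (constant along its height) (area = (32/2)·12.000²·sin(360°/32) = 449.49 mm²); Subtracting the remaining from the first: starting from the 18.5×28 cube (518.00 mm²), the r=12 cylinder at (15.5, 8.5) partially overlaps it — only the 265.70 mm² overlap (of its 449.49 mm²) is removed, clipping the outline — area = 252.30 mm². Checking containment: at z = 14.1 the cross-section extends beyond the z = 3.4 cross-section by about 74.27 mm².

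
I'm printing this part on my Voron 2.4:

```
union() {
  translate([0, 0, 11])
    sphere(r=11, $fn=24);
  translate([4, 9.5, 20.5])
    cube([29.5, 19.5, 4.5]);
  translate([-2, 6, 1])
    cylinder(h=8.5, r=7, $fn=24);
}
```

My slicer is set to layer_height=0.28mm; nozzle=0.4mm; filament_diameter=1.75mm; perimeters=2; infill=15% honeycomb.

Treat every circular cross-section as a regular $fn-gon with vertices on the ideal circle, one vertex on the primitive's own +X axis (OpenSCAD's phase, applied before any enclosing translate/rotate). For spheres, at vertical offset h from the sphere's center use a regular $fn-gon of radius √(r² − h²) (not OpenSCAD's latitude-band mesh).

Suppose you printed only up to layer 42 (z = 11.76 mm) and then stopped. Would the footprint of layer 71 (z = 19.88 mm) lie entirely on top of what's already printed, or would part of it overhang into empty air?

entirely on top

Compare the two slices. At z = 11.76: the r=11 sphere contributes a regular 24-gon of circumradius √(11²−0.76²) = 10.974 (area = (24/2)·10.974²·sin(360°/24) = 374.01 mm²); the cube at (4, 9.5) does not reach this height (z outside [20.5, 25]); the cylinder at (-2, 6) does not reach this height (z outside [1, 9.5]); Combining (union): only the r=11 sphere is present, so the union is just that shape — area = 374.01 mm². At z = 19.88: the sphere: section is a regular 24-gon, circumradius = √(r²−h²) = √(11²−8.88²) = 6.492 (area = (24/2)·6.492²·sin(360°/24) = 130.90 mm²); the cube at (4, 9.5) is not intersected at this z (z outside [20.5, 25]); the cylinder at (-2, 6) is absent (z outside [1, 9.5]); Taking the union: only the r=11 sphere is present, so the union is just that shape — area = 130.90 mm². Checking containment: the cross-section at z = 19.88 is a subset of the cross-section at z = 11.76.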